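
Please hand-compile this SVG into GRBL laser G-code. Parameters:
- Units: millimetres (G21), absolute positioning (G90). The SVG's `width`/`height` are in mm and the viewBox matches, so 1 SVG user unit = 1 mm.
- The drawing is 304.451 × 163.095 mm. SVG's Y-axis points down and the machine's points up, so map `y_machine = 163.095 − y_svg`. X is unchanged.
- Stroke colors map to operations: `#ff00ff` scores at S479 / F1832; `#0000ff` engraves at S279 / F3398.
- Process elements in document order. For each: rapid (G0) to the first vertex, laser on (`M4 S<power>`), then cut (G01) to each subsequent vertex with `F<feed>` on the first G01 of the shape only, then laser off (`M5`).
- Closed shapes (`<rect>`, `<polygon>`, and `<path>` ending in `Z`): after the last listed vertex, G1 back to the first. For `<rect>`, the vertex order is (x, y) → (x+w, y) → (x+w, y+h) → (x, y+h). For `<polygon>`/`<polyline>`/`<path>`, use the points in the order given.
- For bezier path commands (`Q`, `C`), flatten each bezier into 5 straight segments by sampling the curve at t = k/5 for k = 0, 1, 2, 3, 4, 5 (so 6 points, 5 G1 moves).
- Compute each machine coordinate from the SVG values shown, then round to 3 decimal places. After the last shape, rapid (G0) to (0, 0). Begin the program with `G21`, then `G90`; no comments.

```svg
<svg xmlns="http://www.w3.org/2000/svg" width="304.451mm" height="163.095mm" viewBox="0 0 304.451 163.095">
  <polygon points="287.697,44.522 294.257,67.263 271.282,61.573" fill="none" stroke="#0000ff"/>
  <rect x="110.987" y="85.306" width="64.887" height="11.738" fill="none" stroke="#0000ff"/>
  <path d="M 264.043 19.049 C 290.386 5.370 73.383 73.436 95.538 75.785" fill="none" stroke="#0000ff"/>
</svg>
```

Since the viewBox matches the mm dimensions, user units are millimetres directly. The only transform is the Y-flip y_m = 163.095 − y_svg.

Shape 1 is a regular polygon drawn with `<polygon>`. Its stroke #0000ff means engrave at S279, F3398. After flipping Y the toolpath is (287.697,118.573) → (294.257,95.832) → (271.282,101.522) → (287.697,118.573), returning to the start.

Shape 2 is a rectangle drawn with `<rect>`. Its stroke #0000ff means engrave at S279, F3398. After flipping Y the toolpath is (110.987,77.789) → (175.874,77.789) → (175.874,66.051) → (110.987,66.051) → (110.987,77.789), returning to the start.

Shape 3 is a cubic bezier drawn with `<path>`. Its stroke #0000ff means engrave at S279, F3398. After flipping Y the toolpath is (264.043,144.046) → (254.507,143.624) → (209.729,130.661) → (152.868,112.235) → (107.084,95.426) → (95.538,87.310).

G21
G90
G0 X287.697 Y118.573
M4 S279
G01 X294.257 Y95.832 F3398
G01 X271.282 Y101.522
G01 X287.697 Y118.573
M5
G0 X110.987 Y77.789
M4 S279
G01 X175.874 Y77.789 F3398
G01 X175.874 Y66.051
G01 X110.987 Y66.051
G01 X110.987 Y77.789
M5
G0 X264.043 Y144.046
M4 S279
G01 X254.507 Y143.624 F3398
G01 X209.729 Y130.661
G01 X152.868 Y112.235
G01 X107.084 Y95.426
G01 X95.538 Y87.310
M5
G0 X0.000 Y0.000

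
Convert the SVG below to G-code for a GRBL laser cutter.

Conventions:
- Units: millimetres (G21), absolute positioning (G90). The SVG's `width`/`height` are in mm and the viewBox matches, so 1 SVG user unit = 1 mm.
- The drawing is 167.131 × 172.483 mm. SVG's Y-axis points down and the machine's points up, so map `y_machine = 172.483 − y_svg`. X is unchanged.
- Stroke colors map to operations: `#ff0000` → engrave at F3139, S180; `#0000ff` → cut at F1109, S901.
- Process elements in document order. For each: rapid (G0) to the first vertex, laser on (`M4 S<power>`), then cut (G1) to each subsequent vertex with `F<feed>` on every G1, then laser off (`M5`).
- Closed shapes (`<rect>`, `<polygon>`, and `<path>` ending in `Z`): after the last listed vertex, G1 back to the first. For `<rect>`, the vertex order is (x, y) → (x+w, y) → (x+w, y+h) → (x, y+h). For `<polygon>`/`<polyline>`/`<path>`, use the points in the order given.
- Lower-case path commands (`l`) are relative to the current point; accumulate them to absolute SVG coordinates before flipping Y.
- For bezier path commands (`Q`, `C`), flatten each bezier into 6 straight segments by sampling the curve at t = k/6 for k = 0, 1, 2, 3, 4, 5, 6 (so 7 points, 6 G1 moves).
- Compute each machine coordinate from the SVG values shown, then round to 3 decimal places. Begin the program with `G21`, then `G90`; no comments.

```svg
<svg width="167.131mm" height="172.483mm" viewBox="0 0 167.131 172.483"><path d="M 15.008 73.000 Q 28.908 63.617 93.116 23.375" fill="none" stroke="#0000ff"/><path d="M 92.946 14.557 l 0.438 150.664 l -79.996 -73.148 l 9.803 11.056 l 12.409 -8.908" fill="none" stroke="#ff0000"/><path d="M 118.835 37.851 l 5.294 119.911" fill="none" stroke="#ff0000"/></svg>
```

viewBox `0 0 167.131 172.483` with mm width/height → 1 unit = 1 mm. Flip: y_m = 172.483 − y_svg.

**Shape 1** — `<path>` quadratic bezier, stroke `#0000ff` → cut (S901, F1109). Control points (SVG): P0=(15.008,73.000), P1=(28.908,63.617), P2=(93.116,23.375); sampled at t=k/6. Machine vertices: (15.008,99.483) → (21.039,103.468) → (29.864,109.167) → (41.485,116.581) → (55.900,125.709) → (73.111,136.551) → (93.116,149.108). Open path.

**Shape 2** — `<path>` open polyline, stroke `#ff0000` → engrave (S180, F3139). Machine vertices: (92.946,157.926) → (93.384,7.262) → (13.388,80.410) → (23.191,69.354) → (35.600,78.262). Open path.

**Shape 3** — `<path>` line segment, stroke `#ff0000` → engrave (S180, F3139). Machine vertices: (118.835,134.632) → (124.129,14.721). Open path.

G21
G90
G0 X15.008 Y99.483
M4 S901
G1 X21.039 Y103.468 F1109
G1 X29.864 Y109.167 F1109
G1 X41.485 Y116.581 F1109
G1 X55.900 Y125.709 F1109
G1 X73.111 Y136.551 F1109
G1 X93.116 Y149.108 F1109
M5
G0 X92.946 Y157.926
M4 S180
G1 X93.384 Y7.262 F3139
G1 X13.388 Y80.410 F3139
G1 X23.191 Y69.354 F3139
G1 X35.600 Y78.262 F3139
M5
G0 X118.835 Y134.632
M4 S180
G1 X124.129 Y14.721 F3139
M5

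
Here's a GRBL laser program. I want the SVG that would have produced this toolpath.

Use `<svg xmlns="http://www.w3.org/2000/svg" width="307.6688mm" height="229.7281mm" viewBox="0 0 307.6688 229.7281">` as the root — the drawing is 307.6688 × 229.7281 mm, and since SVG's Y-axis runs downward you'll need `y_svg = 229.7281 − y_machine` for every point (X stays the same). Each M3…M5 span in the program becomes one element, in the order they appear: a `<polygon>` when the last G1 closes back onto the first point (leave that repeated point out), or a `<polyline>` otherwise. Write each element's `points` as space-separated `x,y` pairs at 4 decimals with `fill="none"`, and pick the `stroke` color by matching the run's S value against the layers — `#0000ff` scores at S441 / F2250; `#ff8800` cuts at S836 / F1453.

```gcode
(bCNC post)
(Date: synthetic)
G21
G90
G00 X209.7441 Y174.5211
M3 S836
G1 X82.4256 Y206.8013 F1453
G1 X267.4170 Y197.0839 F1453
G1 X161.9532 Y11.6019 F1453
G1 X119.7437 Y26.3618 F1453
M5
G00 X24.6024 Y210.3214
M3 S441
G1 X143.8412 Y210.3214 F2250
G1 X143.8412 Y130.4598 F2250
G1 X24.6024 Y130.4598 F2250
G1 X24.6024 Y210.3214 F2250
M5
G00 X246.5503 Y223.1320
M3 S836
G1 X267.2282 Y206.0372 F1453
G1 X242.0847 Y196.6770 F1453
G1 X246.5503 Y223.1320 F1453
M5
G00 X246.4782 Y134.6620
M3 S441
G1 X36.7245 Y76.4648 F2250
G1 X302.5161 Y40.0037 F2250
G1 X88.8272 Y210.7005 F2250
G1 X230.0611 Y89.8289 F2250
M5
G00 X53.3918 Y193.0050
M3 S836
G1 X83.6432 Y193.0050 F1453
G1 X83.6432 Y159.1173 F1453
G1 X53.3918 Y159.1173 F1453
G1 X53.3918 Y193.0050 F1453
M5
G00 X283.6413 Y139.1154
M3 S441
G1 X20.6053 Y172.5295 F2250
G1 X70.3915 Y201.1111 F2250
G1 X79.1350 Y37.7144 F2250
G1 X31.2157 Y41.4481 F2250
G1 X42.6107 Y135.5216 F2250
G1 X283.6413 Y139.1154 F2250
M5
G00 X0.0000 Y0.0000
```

y_svg = 229.7281 − y_m.

[1] S836→`#ff8800` (cut); open run; points: 209.7441,55.2070 82.4256,22.9268 267.4170,32.6442 161.9532,218.1262 119.7437,203.3663

[2] S441→`#0000ff` (score); closed run; points: 24.6024,19.4067 143.8412,19.4067 143.8412,99.2683 24.6024,99.2683

[3] S836→`#ff8800` (cut); closed run; points: 246.5503,6.5961 267.2282,23.6909 242.0847,33.0511

[4] S441→`#0000ff` (score); open run; points: 246.4782,95.0661 36.7245,153.2633 302.5161,189.7244 88.8272,19.0276 230.0611,139.8992

[5] S836→`#ff8800` (cut); closed run; points: 53.3918,36.7231 83.6432,36.7231 83.6432,70.6108 53.3918,70.6108

[6] S441→`#0000ff` (score); closed run; points: 283.6413,90.6127 20.6053,57.1986 70.3915,28.6170 79.1350,192.0137 31.2157,188.2800 42.6107,94.2065

<svg xmlns="http://www.w3.org/2000/svg" width="307.6688mm" height="229.7281mm" viewBox="0 0 307.6688 229.7281">
  <polyline points="209.7441,55.2070 82.4256,22.9268 267.4170,32.6442 161.9532,218.1262 119.7437,203.3663" fill="none" stroke="#ff8800"/>
  <polygon points="24.6024,19.4067 143.8412,19.4067 143.8412,99.2683 24.6024,99.2683" fill="none" stroke="#0000ff"/>
  <polygon points="246.5503,6.5961 267.2282,23.6909 242.0847,33.0511" fill="none" stroke="#ff8800"/>
  <polyline points="246.4782,95.0661 36.7245,153.2633 302.5161,189.7244 88.8272,19.0276 230.0611,139.8992" fill="none" stroke="#0000ff"/>
  <polygon points="53.3918,36.7231 83.6432,36.7231 83.6432,70.6108 53.3918,70.6108" fill="none" stroke="#ff8800"/>
  <polygon points="283.6413,90.6127 20.6053,57.1986 70.3915,28.6170 79.1350,192.0137 31.2157,188.2800 42.6107,94.2065" fill="none" stroke="#0000ff"/>
</svg>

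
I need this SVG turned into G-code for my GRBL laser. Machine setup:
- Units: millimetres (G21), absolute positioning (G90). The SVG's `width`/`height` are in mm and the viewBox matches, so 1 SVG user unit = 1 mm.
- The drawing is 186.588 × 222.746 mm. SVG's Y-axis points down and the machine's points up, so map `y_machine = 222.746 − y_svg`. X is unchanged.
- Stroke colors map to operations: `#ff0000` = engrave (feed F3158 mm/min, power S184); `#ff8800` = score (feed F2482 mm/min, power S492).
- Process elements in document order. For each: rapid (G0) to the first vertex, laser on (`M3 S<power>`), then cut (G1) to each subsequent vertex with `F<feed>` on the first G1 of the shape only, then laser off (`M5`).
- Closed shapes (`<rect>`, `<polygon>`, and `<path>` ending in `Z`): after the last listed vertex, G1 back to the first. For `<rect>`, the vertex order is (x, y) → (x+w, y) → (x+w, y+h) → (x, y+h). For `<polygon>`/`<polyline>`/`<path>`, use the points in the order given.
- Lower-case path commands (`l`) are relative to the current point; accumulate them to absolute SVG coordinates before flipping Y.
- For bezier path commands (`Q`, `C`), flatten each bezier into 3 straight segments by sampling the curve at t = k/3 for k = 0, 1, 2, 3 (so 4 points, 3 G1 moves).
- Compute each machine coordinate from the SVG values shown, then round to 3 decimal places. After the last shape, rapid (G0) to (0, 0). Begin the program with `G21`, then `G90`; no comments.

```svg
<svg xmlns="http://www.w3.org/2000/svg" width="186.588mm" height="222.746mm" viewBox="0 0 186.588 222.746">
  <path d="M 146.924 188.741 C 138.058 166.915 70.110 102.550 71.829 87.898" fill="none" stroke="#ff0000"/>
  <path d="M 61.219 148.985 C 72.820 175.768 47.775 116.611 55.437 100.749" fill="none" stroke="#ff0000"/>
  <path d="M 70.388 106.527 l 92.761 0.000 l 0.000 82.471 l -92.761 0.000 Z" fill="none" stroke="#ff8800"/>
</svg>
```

viewBox `0 0 186.588 222.746` with mm width/height → 1 unit = 1 mm. Flip: y_m = 222.746 − y_svg.

**Shape 1** — `<path>` cubic bezier, stroke `#ff0000` → engrave (S184, F3158). Control points (SVG): P0=(146.924,188.741), P1=(138.058,166.915), P2=(70.110,102.550), P3=(71.829,87.898); sampled at t=k/3. Machine vertices: (146.924,34.005) → (123.132,66.594) → (88.564,107.042) → (71.829,134.848). Open path.

**Shape 2** — `<path>` cubic bezier, stroke `#ff0000` → engrave (S184, F3158). Control points (SVG): P0=(61.219,148.985), P1=(72.820,175.768), P2=(47.775,116.611), P3=(55.437,100.749); sampled at t=k/3. Machine vertices: (61.219,73.761) → (63.173,70.838) → (56.109,96.490) → (55.437,121.997). Open path.

**Shape 3** — `<path>` rectangle, stroke `#ff8800` → score (S492, F2482). Machine vertices: (70.388,116.219) → (163.149,116.219) → (163.149,33.748) → (70.388,33.748) → (70.388,116.219). Closed: final G1 returns to the first vertex.

G21
G90
G0 X146.924 Y34.005
M3 S184
G1 X123.132 Y66.594 F3158
G1 X88.564 Y107.042
G1 X71.829 Y134.848
M5
G0 X61.219 Y73.761
M3 S184
G1 X63.173 Y70.838 F3158
G1 X56.109 Y96.490
G1 X55.437 Y121.997
M5
G0 X70.388 Y116.219
M3 S492
G1 X163.149 Y116.219 F2482
G1 X163.149 Y33.748
G1 X70.388 Y33.748
G1 X70.388 Y116.219
M5
G0 X0.000 Y0.000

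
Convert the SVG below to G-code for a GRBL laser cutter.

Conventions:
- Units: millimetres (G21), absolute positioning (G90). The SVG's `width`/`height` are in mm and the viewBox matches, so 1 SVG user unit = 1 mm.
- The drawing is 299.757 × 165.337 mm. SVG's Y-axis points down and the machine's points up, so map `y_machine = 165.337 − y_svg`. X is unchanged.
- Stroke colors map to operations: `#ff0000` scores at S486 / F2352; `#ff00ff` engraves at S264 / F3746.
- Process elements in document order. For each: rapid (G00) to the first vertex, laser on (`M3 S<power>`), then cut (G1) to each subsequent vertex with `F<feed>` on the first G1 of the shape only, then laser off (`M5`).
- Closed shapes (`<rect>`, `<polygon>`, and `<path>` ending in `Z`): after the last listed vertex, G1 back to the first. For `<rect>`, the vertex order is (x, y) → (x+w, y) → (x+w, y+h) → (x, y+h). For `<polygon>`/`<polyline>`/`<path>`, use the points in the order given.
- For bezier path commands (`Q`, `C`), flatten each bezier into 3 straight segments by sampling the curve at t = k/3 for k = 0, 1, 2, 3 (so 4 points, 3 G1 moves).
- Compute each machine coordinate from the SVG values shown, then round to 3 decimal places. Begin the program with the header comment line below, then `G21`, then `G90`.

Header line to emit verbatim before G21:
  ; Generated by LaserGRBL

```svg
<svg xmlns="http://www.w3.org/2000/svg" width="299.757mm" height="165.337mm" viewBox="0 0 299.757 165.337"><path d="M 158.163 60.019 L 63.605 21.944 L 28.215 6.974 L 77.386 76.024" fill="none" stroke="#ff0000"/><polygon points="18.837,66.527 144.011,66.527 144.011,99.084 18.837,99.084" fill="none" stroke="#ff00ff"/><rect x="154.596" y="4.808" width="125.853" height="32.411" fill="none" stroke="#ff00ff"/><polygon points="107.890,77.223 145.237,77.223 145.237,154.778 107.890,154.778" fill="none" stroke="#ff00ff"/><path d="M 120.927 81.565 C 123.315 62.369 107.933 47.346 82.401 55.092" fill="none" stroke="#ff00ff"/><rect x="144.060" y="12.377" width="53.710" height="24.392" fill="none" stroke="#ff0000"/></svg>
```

; Generated by LaserGRBL
G21
G90
G00 X158.163 Y105.318
M3 S486
G1 X63.605 Y143.393 F2352
G1 X28.215 Y158.363
G1 X77.386 Y89.313
M5
G00 X18.837 Y98.810
M3 S264
G1 X144.011 Y98.810 F3746
G1 X144.011 Y66.253
G1 X18.837 Y66.253
G1 X18.837 Y98.810
M5
G00 X154.596 Y160.529
M3 S264
G1 X280.449 Y160.529 F3746
G1 X280.449 Y128.118
G1 X154.596 Y128.118
G1 X154.596 Y160.529
M5
G00 X107.890 Y88.114
M3 S264
G1 X145.237 Y88.114 F3746
G1 X145.237 Y10.559
G1 X107.890 Y10.559
G1 X107.890 Y88.114
M5
G00 X120.927 Y83.772
M3 S264
G1 X117.674 Y100.888 F3746
G1 X104.267 Y111.090
G1 X82.401 Y110.245
M5
G00 X144.060 Y152.960
M3 S486
G1 X197.770 Y152.960 F2352
G1 X197.770 Y128.568
G1 X144.060 Y128.568
G1 X144.060 Y152.960
M5

viewBox `0 0 299.757 165.337` with mm width/height → 1 unit = 1 mm. Flip: y_m = 165.337 − y_svg.

**Shape 1** — `<path>` open polyline, stroke `#ff0000` → score (S486, F2352). Machine vertices: (158.163,105.318) → (63.605,143.393) → (28.215,158.363) → (77.386,89.313). Open path.

**Shape 2** — `<polygon>` rectangle, stroke `#ff00ff` → engrave (S264, F3746). Machine vertices: (18.837,98.810) → (144.011,98.810) → (144.011,66.253) → (18.837,66.253) → (18.837,98.810). Closed: final G1 returns to the first vertex.

**Shape 3** — `<rect>` rectangle, stroke `#ff00ff` → engrave (S264, F3746). Machine vertices: (154.596,160.529) → (280.449,160.529) → (280.449,128.118) → (154.596,128.118) → (154.596,160.529). Closed: final G1 returns to the first vertex.

**Shape 4** — `<polygon>` rectangle, stroke `#ff00ff` → engrave (S264, F3746). Machine vertices: (107.890,88.114) → (145.237,88.114) → (145.237,10.559) → (107.890,10.559) → (107.890,88.114). Closed: final G1 returns to the first vertex.

**Shape 5** — `<path>` cubic bezier, stroke `#ff00ff` → engrave (S264, F3746). Control points (SVG): P0=(120.927,81.565), P1=(123.315,62.369), P2=(107.933,47.346), P3=(82.401,55.092); sampled at t=k/3. Machine vertices: (120.927,83.772) → (117.674,100.888) → (104.267,111.090) → (82.401,110.245). Open path.

**Shape 6** — `<rect>` rectangle, stroke `#ff0000` → score (S486, F2352). Machine vertices: (144.060,152.960) → (197.770,152.960) → (197.770,128.568) → (144.060,128.568) → (144.060,152.960). Closed: final G1 returns to the first vertex.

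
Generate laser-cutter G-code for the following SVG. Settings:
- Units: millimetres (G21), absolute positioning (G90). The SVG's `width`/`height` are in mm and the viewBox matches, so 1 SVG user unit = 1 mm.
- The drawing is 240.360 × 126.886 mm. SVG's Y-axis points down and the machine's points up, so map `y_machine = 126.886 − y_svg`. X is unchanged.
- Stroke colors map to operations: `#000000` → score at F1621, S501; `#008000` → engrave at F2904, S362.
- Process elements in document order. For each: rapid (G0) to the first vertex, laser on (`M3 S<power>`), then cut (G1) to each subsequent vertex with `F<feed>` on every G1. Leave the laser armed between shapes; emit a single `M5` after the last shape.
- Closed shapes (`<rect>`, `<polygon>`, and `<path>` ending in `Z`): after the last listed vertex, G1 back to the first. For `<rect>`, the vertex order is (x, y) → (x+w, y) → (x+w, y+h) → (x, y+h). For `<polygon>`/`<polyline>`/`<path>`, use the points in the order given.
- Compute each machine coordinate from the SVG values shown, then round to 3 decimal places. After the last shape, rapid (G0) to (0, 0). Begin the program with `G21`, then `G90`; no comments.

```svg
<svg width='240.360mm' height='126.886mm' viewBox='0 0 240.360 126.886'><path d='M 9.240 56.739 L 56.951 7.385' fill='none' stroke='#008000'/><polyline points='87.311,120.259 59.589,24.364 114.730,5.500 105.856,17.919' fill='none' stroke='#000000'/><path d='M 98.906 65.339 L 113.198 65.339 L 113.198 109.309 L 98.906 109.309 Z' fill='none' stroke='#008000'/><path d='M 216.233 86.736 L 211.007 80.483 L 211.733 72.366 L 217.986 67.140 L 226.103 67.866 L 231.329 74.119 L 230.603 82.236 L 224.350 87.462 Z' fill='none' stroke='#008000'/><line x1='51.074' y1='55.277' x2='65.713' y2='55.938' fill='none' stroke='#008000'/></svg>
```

viewBox `0 0 240.360 126.886` with mm width/height → 1 unit = 1 mm. Flip: y_m = 126.886 − y_svg.

**Shape 1** — `<path>` line segment, stroke `#008000` → engrave (S362, F2904). Machine vertices: (9.240,70.147) → (56.951,119.501). Open path.

**Shape 2** — `<polyline>` open polyline, stroke `#000000` → score (S501, F1621). Machine vertices: (87.311,6.627) → (59.589,102.522) → (114.730,121.386) → (105.856,108.967). Open path.

**Shape 3** — `<path>` rectangle, stroke `#008000` → engrave (S362, F2904). Machine vertices: (98.906,61.547) → (113.198,61.547) → (113.198,17.577) → (98.906,17.577) → (98.906,61.547). Closed: final G1 returns to the first vertex.

**Shape 4** — `<path>` regular polygon, stroke `#008000` → engrave (S362, F2904). Machine vertices: (216.233,40.150) → (211.007,46.403) → (211.733,54.520) → (217.986,59.746) → (226.103,59.020) → (231.329,52.767) → (230.603,44.650) → (224.350,39.424) → (216.233,40.150). Closed: final G1 returns to the first vertex.

**Shape 5** — `<line>` line segment, stroke `#008000` → engrave (S362, F2904). Machine vertices: (51.074,71.609) → (65.713,70.948). Open path.

G21
G90
G0 X9.240 Y70.147
M3 S362
G1 X56.951 Y119.501 F2904
G0 X87.311 Y6.627
M3 S501
G1 X59.589 Y102.522 F1621
G1 X114.730 Y121.386 F1621
G1 X105.856 Y108.967 F1621
G0 X98.906 Y61.547
M3 S362
G1 X113.198 Y61.547 F2904
G1 X113.198 Y17.577 F2904
G1 X98.906 Y17.577 F2904
G1 X98.906 Y61.547 F2904
G0 X216.233 Y40.150
M3 S362
G1 X211.007 Y46.403 F2904
G1 X211.733 Y54.520 F2904
G1 X217.986 Y59.746 F2904
G1 X226.103 Y59.020 F2904
G1 X231.329 Y52.767 F2904
G1 X230.603 Y44.650 F2904
G1 X224.350 Y39.424 F2904
G1 X216.233 Y40.150 F2904
G0 X51.074 Y71.609
M3 S362
G1 X65.713 Y70.948 F2904
M5
G0 X0.000 Y0.000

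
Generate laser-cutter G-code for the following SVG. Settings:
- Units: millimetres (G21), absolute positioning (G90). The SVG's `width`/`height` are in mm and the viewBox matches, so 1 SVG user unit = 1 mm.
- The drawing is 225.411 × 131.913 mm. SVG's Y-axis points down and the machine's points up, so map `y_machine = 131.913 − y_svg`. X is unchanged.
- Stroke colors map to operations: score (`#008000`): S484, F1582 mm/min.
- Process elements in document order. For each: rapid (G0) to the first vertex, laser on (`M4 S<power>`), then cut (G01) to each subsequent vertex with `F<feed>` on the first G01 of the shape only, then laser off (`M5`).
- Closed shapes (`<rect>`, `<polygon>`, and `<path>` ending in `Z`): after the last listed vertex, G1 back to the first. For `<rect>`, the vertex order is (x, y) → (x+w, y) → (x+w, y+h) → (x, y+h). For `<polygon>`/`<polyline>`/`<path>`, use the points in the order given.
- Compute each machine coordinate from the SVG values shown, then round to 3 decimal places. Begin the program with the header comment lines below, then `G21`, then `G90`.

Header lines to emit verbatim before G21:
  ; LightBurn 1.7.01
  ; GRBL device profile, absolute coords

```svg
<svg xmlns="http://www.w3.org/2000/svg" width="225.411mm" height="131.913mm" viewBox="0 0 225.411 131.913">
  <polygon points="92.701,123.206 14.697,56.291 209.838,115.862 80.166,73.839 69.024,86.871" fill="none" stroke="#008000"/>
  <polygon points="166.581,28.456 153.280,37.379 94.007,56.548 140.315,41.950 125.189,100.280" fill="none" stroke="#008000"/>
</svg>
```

1 u = 1 mm; y_m = 131.913 − y.

[1] `<polygon>` closed polygon, #008000→score S484 F1582: (92.701,8.707) → (14.697,75.622) → (209.838,16.051) → (80.166,58.074) → (69.024,45.042) → (92.701,8.707) (closed)

[2] `<polygon>` closed polygon, #008000→score S484 F1582: (166.581,103.457) → (153.280,94.534) → (94.007,75.365) → (140.315,89.963) → (125.189,31.633) → (166.581,103.457) (closed)

; LightBurn 1.7.01
; GRBL device profile, absolute coords
G21
G90
G0 X92.701 Y8.707
M4 S484
G01 X14.697 Y75.622 F1582
G01 X209.838 Y16.051
G01 X80.166 Y58.074
G01 X69.024 Y45.042
G01 X92.701 Y8.707
M5
G0 X166.581 Y103.457
M4 S484
G01 X153.280 Y94.534 F1582
G01 X94.007 Y75.365
G01 X140.315 Y89.963
G01 X125.189 Y31.633
G01 X166.581 Y103.457
M5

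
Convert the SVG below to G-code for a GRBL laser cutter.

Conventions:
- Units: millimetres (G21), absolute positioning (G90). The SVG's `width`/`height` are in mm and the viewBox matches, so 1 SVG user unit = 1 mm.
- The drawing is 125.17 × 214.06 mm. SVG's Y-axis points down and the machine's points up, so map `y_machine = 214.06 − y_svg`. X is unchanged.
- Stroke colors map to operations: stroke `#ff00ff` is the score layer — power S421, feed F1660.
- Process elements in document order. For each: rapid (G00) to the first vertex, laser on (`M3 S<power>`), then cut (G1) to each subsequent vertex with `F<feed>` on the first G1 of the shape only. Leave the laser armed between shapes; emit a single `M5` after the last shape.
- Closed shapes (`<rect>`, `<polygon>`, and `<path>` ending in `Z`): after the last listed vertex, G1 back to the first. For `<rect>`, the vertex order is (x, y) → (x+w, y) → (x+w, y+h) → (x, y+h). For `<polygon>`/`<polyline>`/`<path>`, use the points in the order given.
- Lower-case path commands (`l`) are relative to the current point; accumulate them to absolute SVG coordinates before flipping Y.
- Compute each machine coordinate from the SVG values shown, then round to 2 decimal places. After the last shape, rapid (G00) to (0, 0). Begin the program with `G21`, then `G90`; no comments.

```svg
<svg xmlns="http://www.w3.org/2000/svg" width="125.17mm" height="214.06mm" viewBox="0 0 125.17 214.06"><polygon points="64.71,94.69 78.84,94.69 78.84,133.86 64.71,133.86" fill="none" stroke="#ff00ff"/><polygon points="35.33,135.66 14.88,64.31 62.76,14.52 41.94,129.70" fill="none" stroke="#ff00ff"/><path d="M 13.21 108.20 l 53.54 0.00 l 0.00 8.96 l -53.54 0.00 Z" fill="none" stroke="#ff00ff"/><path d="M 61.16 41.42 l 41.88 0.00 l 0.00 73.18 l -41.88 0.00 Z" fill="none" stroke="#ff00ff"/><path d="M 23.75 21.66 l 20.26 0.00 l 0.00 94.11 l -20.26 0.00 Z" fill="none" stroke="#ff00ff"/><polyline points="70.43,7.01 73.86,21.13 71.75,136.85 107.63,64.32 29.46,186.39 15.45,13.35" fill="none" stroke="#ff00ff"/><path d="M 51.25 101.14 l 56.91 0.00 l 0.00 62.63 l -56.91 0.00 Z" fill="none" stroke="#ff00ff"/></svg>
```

G21
G90
G00 X64.71 Y119.37
M3 S421
G1 X78.84 Y119.37 F1660
G1 X78.84 Y80.20
G1 X64.71 Y80.20
G1 X64.71 Y119.37
G00 X35.33 Y78.40
M3 S421
G1 X14.88 Y149.75 F1660
G1 X62.76 Y199.54
G1 X41.94 Y84.36
G1 X35.33 Y78.40
G00 X13.21 Y105.86
M3 S421
G1 X66.75 Y105.86 F1660
G1 X66.75 Y96.90
G1 X13.21 Y96.90
G1 X13.21 Y105.86
G00 X61.16 Y172.64
M3 S421
G1 X103.04 Y172.64 F1660
G1 X103.04 Y99.46
G1 X61.16 Y99.46
G1 X61.16 Y172.64
G00 X23.75 Y192.40
M3 S421
G1 X44.01 Y192.40 F1660
G1 X44.01 Y98.29
G1 X23.75 Y98.29
G1 X23.75 Y192.40
G00 X70.43 Y207.05
M3 S421
G1 X73.86 Y192.93 F1660
G1 X71.75 Y77.21
G1 X107.63 Y149.74
G1 X29.46 Y27.67
G1 X15.45 Y200.71
G00 X51.25 Y112.92
M3 S421
G1 X108.16 Y112.92 F1660
G1 X108.16 Y50.29
G1 X51.25 Y50.29
G1 X51.25 Y112.92
M5
G00 X0.00 Y0.00

1 u = 1 mm; y_m = 214.06 − y.

[1] `<polygon>` rectangle, #ff00ff→score S421 F1660: (64.71,119.37) → (78.84,119.37) → (78.84,80.20) → (64.71,80.20) → (64.71,119.37) (closed)

[2] `<polygon>` closed polygon, #ff00ff→score S421 F1660: (35.33,78.40) → (14.88,149.75) → (62.76,199.54) → (41.94,84.36) → (35.33,78.40) (closed)

[3] `<path>` rectangle, #ff00ff→score S421 F1660: (13.21,105.86) → (66.75,105.86) → (66.75,96.90) → (13.21,96.90) → (13.21,105.86) (closed)

[4] `<path>` rectangle, #ff00ff→score S421 F1660: (61.16,172.64) → (103.04,172.64) → (103.04,99.46) → (61.16,99.46) → (61.16,172.64) (closed)

[5] `<path>` rectangle, #ff00ff→score S421 F1660: (23.75,192.40) → (44.01,192.40) → (44.01,98.29) → (23.75,98.29) → (23.75,192.40) (closed)

[6] `<polyline>` open polyline, #ff00ff→score S421 F1660: (70.43,207.05) → (73.86,192.93) → (71.75,77.21) → (107.63,149.74) → (29.46,27.67) → (15.45,200.71)

[7] `<path>` rectangle, #ff00ff→score S421 F1660: (51.25,112.92) → (108.16,112.92) → (108.16,50.29) → (51.25,50.29) → (51.25,112.92) (closed)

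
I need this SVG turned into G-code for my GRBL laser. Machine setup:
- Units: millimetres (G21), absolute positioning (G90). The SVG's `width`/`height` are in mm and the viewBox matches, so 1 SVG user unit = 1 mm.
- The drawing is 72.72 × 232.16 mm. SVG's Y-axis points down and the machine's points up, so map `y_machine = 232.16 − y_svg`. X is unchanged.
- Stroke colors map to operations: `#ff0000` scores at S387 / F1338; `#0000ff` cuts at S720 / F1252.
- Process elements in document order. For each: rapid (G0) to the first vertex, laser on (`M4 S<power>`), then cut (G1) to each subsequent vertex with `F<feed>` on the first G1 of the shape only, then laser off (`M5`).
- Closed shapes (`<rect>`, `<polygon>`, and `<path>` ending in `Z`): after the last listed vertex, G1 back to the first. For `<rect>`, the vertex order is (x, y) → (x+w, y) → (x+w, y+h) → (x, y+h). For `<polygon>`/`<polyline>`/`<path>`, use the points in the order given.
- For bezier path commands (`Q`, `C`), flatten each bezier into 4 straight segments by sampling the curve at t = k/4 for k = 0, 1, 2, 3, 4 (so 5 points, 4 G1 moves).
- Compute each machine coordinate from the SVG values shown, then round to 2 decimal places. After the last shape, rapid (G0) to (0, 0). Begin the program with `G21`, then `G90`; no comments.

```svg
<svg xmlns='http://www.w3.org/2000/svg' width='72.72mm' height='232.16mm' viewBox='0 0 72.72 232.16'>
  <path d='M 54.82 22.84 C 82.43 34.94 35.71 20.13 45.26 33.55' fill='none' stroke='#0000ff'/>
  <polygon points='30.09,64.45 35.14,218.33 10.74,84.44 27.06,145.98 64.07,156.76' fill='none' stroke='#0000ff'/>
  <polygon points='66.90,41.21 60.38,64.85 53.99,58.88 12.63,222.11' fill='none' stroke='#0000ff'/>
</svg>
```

G21
G90
G0 X54.82 Y209.32
M4 S720
G1 X63.63 Y204.43 F1252
G1 X56.81 Y204.46
G1 X46.61 Y204.24
G1 X45.26 Y198.61
M5
G0 X30.09 Y167.71
M4 S720
G1 X35.14 Y13.83 F1252
G1 X10.74 Y147.72
G1 X27.06 Y86.18
G1 X64.07 Y75.40
G1 X30.09 Y167.71
M5
G0 X66.90 Y190.95
M4 S720
G1 X60.38 Y167.31 F1252
G1 X53.99 Y173.28
G1 X12.63 Y10.05
G1 X66.90 Y190.95
M5
G0 X0.00 Y0.00

Since the viewBox matches the mm dimensions, user units are millimetres directly. The only transform is the Y-flip y_m = 232.16 − y_svg.

Shape 1 is a cubic bezier drawn with `<path>`. Its stroke #0000ff means cut at S720, F1252. After flipping Y the toolpath is (54.82,209.32) → (63.63,204.43) → (56.81,204.46) → (46.61,204.24) → (45.26,198.61).

Shape 2 is a closed polygon drawn with `<polygon>`. Its stroke #0000ff means cut at S720, F1252. After flipping Y the toolpath is (30.09,167.71) → (35.14,13.83) → (10.74,147.72) → (27.06,86.18) → (64.07,75.40) → (30.09,167.71), returning to the start.

Shape 3 is a closed polygon drawn with `<polygon>`. Its stroke #0000ff means cut at S720, F1252. After flipping Y the toolpath is (66.90,190.95) → (60.38,167.31) → (53.99,173.28) → (12.63,10.05) → (66.90,190.95), returning to the start.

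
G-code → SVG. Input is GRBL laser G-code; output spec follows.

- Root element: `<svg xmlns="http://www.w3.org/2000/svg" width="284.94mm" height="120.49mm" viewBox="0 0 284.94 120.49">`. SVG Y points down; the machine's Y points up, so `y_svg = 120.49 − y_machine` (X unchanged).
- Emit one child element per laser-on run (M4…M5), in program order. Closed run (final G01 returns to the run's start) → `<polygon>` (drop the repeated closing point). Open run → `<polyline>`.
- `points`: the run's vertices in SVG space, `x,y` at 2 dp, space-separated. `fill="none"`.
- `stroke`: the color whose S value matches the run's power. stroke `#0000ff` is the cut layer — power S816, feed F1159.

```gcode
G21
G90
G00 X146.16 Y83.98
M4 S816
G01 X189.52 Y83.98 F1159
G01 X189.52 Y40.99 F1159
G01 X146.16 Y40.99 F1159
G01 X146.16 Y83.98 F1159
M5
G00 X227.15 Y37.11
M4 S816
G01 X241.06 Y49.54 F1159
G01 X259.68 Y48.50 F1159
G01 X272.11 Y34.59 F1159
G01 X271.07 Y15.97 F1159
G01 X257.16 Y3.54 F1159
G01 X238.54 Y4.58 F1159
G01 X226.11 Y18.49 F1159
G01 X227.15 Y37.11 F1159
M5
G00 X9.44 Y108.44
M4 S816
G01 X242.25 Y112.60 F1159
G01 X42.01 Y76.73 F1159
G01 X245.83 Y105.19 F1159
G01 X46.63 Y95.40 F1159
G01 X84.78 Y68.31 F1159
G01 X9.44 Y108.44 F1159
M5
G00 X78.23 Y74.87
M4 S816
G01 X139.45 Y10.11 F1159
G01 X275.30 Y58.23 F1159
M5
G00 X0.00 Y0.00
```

y_svg = 120.49 − y_m. Every run uses S816, so all elements get stroke `#0000ff` (cut).

[1] closed run; points: 146.16,36.51 189.52,36.51 189.52,79.50 146.16,79.50

[2] closed run; points: 227.15,83.38 241.06,70.95 259.68,71.99 272.11,85.90 271.07,104.52 257.16,116.95 238.54,115.91 226.11,102.00

[3] closed run; points: 9.44,12.05 242.25,7.89 42.01,43.76 245.83,15.30 46.63,25.09 84.78,52.18

[4] open run; points: 78.23,45.62 139.45,110.38 275.30,62.26

<svg xmlns="http://www.w3.org/2000/svg" width="284.94mm" height="120.49mm" viewBox="0 0 284.94 120.49">
  <polygon points="146.16,36.51 189.52,36.51 189.52,79.50 146.16,79.50" fill="none" stroke="#0000ff"/>
  <polygon points="227.15,83.38 241.06,70.95 259.68,71.99 272.11,85.90 271.07,104.52 257.16,116.95 238.54,115.91 226.11,102.00" fill="none" stroke="#0000ff"/>
  <polygon points="9.44,12.05 242.25,7.89 42.01,43.76 245.83,15.30 46.63,25.09 84.78,52.18" fill="none" stroke="#0000ff"/>
  <polyline points="78.23,45.62 139.45,110.38 275.30,62.26" fill="none" stroke="#0000ff"/>
</svg>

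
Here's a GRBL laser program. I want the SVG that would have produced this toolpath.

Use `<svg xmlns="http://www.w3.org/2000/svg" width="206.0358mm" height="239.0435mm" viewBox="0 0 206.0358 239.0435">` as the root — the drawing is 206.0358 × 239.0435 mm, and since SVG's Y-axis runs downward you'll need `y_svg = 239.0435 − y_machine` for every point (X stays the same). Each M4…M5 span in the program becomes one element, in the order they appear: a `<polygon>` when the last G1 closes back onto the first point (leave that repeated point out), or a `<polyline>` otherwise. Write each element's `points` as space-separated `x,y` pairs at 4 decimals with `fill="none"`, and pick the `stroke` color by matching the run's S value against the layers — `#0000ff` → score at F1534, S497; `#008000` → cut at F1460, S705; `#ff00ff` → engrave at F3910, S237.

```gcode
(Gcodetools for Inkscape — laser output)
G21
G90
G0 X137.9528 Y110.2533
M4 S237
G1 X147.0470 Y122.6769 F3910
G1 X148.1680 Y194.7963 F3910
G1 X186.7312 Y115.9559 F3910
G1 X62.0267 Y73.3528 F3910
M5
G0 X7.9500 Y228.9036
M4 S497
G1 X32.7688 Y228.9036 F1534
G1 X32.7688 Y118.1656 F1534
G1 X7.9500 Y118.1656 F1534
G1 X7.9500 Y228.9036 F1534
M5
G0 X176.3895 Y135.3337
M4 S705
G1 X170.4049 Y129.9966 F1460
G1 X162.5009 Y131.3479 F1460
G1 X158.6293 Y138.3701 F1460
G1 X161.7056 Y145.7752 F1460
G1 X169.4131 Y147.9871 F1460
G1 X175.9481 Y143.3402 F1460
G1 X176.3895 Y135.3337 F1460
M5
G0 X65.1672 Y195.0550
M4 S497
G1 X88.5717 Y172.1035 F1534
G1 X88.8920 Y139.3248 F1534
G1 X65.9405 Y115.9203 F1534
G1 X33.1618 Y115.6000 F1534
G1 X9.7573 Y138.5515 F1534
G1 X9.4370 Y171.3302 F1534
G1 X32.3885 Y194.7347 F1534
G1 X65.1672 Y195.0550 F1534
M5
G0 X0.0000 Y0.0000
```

y_svg = 239.0435 − y_m.

[1] S237→`#ff00ff` (engrave); open run; points: 137.9528,128.7902 147.0470,116.3666 148.1680,44.2472 186.7312,123.0876 62.0267,165.6907

[2] S497→`#0000ff` (score); closed run; points: 7.9500,10.1399 32.7688,10.1399 32.7688,120.8779 7.9500,120.8779

[3] S705→`#008000` (cut); closed run; points: 176.3895,103.7098 170.4049,109.0469 162.5009,107.6956 158.6293,100.6734 161.7056,93.2683 169.4131,91.0564 175.9481,95.7033

[4] S497→`#0000ff` (score); closed run; points: 65.1672,43.9885 88.5717,66.9400 88.8920,99.7187 65.9405,123.1232 33.1618,123.4435 9.7573,100.4920 9.4370,67.7133 32.3885,44.3088

<svg xmlns="http://www.w3.org/2000/svg" width="206.0358mm" height="239.0435mm" viewBox="0 0 206.0358 239.0435">
  <polyline points="137.9528,128.7902 147.0470,116.3666 148.1680,44.2472 186.7312,123.0876 62.0267,165.6907" fill="none" stroke="#ff00ff"/>
  <polygon points="7.9500,10.1399 32.7688,10.1399 32.7688,120.8779 7.9500,120.8779" fill="none" stroke="#0000ff"/>
  <polygon points="176.3895,103.7098 170.4049,109.0469 162.5009,107.6956 158.6293,100.6734 161.7056,93.2683 169.4131,91.0564 175.9481,95.7033" fill="none" stroke="#008000"/>
  <polygon points="65.1672,43.9885 88.5717,66.9400 88.8920,99.7187 65.9405,123.1232 33.1618,123.4435 9.7573,100.4920 9.4370,67.7133 32.3885,44.3088" fill="none" stroke="#0000ff"/>
</svg>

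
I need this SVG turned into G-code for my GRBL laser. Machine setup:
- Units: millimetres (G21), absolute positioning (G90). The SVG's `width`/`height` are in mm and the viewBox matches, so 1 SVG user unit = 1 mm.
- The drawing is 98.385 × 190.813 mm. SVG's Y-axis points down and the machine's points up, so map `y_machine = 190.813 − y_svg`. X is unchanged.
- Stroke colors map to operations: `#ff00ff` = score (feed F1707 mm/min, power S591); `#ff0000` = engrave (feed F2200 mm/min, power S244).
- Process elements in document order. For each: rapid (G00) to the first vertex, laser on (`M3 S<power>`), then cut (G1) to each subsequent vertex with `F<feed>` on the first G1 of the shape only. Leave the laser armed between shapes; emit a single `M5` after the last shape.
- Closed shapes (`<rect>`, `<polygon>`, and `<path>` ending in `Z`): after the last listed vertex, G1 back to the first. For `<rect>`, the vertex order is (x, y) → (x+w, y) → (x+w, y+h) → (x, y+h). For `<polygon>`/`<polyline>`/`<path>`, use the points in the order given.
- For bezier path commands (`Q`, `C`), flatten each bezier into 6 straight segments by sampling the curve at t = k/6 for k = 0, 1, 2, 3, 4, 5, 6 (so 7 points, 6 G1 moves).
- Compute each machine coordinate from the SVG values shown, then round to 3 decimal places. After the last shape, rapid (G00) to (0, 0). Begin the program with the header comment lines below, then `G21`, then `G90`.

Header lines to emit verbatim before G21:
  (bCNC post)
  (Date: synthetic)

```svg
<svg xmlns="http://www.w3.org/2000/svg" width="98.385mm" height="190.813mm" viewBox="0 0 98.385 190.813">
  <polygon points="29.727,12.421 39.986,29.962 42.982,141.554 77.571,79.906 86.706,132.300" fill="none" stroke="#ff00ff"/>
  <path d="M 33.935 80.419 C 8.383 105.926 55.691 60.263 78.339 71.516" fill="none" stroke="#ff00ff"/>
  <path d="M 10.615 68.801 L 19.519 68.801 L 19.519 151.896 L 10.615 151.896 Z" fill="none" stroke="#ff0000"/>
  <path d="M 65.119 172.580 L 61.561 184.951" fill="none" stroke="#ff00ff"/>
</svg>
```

(bCNC post)
(Date: synthetic)
G21
G90
G00 X29.727 Y178.392
M3 S591
G1 X39.986 Y160.851 F1707
G1 X42.982 Y49.259
G1 X77.571 Y110.907
G1 X86.706 Y58.513
G1 X29.727 Y178.392
G00 X33.935 Y110.394
M3 S591
G1 X26.779 Y102.978 F1707
G1 X29.058 Y103.866
G1 X38.062 Y109.500
G1 X51.083 Y116.322
G1 X65.411 Y120.773
G1 X78.339 Y119.297
G00 X10.615 Y122.012
M3 S244
G1 X19.519 Y122.012 F2200
G1 X19.519 Y38.917
G1 X10.615 Y38.917
G1 X10.615 Y122.012
G00 X65.119 Y18.233
M3 S591
G1 X61.561 Y5.862 F1707
M5
G00 X0.000 Y0.000

1 u = 1 mm; y_m = 190.813 − y.

[1] `<polygon>` closed polygon, #ff00ff→score S591 F1707: (29.727,178.392) → (39.986,160.851) → (42.982,49.259) → (77.571,110.907) → (86.706,58.513) → (29.727,178.392) (closed)

[2] `<path>` cubic bezier, #ff00ff→score S591 F1707: (33.935,110.394) → (26.779,102.978) → (29.058,103.866) → (38.062,109.500) → (51.083,116.322) → (65.411,120.773) → (78.339,119.297)

[3] `<path>` rectangle, #ff0000→engrave S244 F2200: (10.615,122.012) → (19.519,122.012) → (19.519,38.917) → (10.615,38.917) → (10.615,122.012) (closed)

[4] `<path>` line segment, #ff00ff→score S591 F1707: (65.119,18.233) → (61.561,5.862)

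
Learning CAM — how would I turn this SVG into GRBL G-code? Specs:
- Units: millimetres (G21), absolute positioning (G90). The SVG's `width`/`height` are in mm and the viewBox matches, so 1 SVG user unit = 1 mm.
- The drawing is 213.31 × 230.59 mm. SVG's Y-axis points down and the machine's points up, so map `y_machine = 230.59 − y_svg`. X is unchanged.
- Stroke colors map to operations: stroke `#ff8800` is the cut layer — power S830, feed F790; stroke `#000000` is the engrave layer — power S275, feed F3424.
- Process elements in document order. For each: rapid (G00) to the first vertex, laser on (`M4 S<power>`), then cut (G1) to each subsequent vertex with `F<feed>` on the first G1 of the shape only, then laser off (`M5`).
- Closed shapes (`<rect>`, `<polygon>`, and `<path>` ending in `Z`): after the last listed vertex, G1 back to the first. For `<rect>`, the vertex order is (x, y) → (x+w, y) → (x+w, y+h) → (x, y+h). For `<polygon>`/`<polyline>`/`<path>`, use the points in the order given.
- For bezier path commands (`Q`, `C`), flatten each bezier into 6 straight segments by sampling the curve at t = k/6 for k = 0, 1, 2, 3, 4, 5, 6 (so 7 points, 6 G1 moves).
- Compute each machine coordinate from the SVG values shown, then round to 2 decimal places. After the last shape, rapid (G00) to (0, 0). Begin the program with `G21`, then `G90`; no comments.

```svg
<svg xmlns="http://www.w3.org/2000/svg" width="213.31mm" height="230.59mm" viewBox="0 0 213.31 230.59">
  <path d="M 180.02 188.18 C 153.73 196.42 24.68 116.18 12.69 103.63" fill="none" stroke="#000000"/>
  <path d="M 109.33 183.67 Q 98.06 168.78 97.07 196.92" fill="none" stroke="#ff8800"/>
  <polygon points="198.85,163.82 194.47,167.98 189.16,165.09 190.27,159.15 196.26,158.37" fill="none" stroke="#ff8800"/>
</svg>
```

viewBox `0 0 213.31 230.59` with mm width/height → 1 unit = 1 mm. Flip: y_m = 230.59 − y_svg.

**Shape 1** — `<path>` cubic bezier, stroke `#000000` → engrave (S275, F3424). Control points (SVG): P0=(180.02,188.18), P1=(153.73,196.42), P2=(24.68,116.18), P3=(12.69,103.63); sampled at t=k/6. Machine vertices: (180.02,42.41) → (159.33,44.94) → (127.62,57.88) → (90.99,76.89) → (55.56,97.63) → (27.42,115.77) → (12.69,126.96). Open path.

**Shape 2** — `<path>` quadratic bezier, stroke `#ff8800` → cut (S830, F790). Control points (SVG): P0=(109.33,183.67), P1=(98.06,168.78), P2=(97.07,196.92); sampled at t=k/6. Machine vertices: (109.33,46.92) → (105.86,50.69) → (102.96,52.07) → (100.63,51.05) → (98.87,47.65) → (97.69,41.85) → (97.07,33.67). Open path.

**Shape 3** — `<polygon>` regular polygon, stroke `#ff8800` → cut (S830, F790). Machine vertices: (198.85,66.77) → (194.47,62.61) → (189.16,65.50) → (190.27,71.44) → (196.26,72.22) → (198.85,66.77). Closed: final G1 returns to the first vertex.

G21
G90
G00 X180.02 Y42.41
M4 S275
G1 X159.33 Y44.94 F3424
G1 X127.62 Y57.88
G1 X90.99 Y76.89
G1 X55.56 Y97.63
G1 X27.42 Y115.77
G1 X12.69 Y126.96
M5
G00 X109.33 Y46.92
M4 S830
G1 X105.86 Y50.69 F790
G1 X102.96 Y52.07
G1 X100.63 Y51.05
G1 X98.87 Y47.65
G1 X97.69 Y41.85
G1 X97.07 Y33.67
M5
G00 X198.85 Y66.77
M4 S830
G1 X194.47 Y62.61 F790
G1 X189.16 Y65.50
G1 X190.27 Y71.44
G1 X196.26 Y72.22
G1 X198.85 Y66.77
M5
G00 X0.00 Y0.00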